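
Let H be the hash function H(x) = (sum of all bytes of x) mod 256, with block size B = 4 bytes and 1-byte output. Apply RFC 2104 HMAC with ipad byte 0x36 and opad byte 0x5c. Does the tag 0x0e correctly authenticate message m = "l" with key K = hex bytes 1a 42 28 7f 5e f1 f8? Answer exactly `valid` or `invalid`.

invalid

Key hex bytes 1a 42 28 7f 5e f1 f8 is 7 bytes > B = 4, so hash it first: H(key) = 4a, then zero-pad to 4 bytes: K' = 4a 00 00 00.
K' ⊕ ipad = 7c 36 36 36; K' ⊕ opad = 16 5c 5c 5c.
Inner hash: sum = 124+54+54+54+108 = 394; mod 256 = 138 → 8a.
Outer hash (recomputed tag): sum = 22+92+92+92+138 = 436; mod 256 = 180 → b4.
Recomputed tag = b4; claimed = 0e → mismatch.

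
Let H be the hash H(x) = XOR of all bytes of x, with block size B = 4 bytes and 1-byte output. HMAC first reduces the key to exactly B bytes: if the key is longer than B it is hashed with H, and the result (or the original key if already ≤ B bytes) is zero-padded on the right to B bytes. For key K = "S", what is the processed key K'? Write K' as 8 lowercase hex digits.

53000000

Key "S" = 53 is 1 byte ≤ B = 4; zero-pad to 4 bytes: K' = 53 00 00 00.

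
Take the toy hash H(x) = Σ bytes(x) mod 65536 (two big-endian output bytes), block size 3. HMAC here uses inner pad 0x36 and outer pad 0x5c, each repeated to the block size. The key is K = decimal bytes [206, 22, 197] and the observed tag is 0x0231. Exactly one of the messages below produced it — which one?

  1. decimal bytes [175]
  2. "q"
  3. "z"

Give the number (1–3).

1

Key decimal bytes [206, 22, 197] = ce 16 c5 is exactly B = 3 bytes: K' = ce 16 c5.
K' ⊕ ipad = f8 20 f3; K' ⊕ opad = 92 4a 99.
m1: inner = H(f8 20 f3 af) = 02 ba; tag = H(92 4a 99 02 ba) = 0231 ← matches
m2: inner = H(f8 20 f3 71) = 02 7c; tag = H(92 4a 99 02 7c) = 01f3
m3: inner = H(f8 20 f3 7a) = 02 85; tag = H(92 4a 99 02 85) = 01fc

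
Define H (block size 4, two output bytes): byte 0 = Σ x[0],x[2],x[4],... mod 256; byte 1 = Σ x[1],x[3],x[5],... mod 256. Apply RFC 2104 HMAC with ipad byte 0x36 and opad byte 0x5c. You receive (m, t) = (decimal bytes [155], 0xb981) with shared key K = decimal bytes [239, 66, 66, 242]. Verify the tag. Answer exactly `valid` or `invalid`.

Key decimal bytes [239, 66, 66, 242] = ef 42 42 f2 is exactly B = 4 bytes: K' = ef 42 42 f2.
K' ⊕ ipad = d9 74 74 c4; K' ⊕ opad = b3 1e 1e ae.
Inner hash: even-index sum = 488 mod 256 = 232; odd-index sum = 312 mod 256 = 56 → e8 38.
Outer hash (recomputed tag): even-index sum = 441 mod 256 = 185; odd-index sum = 260 mod 256 = 4 → b9 04.
Recomputed tag = b904; claimed = b981 → mismatch.

invalid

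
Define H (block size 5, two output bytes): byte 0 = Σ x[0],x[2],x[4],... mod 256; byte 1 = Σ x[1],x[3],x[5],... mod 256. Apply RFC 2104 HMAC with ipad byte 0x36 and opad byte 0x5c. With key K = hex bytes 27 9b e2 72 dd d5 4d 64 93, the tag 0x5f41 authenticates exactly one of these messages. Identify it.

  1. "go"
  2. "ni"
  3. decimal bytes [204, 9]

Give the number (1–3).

1

Key hex bytes 27 9b e2 72 dd d5 4d 64 93 is 9 bytes > B = 5, so hash it first: H(key) = c6 46, then zero-pad to 5 bytes: K' = c6 46 00 00 00.
K' ⊕ ipad = f0 70 36 36 36; K' ⊕ opad = 9a 1a 5c 5c 5c.
m1: inner = H(f0 70 36 36 36 67 6f) = cb 0d; tag = H(9a 1a 5c 5c 5c cb 0d) = 5f41 ← matches
m2: inner = H(f0 70 36 36 36 6e 69) = c5 14; tag = H(9a 1a 5c 5c 5c c5 14) = 663b
m3: inner = H(f0 70 36 36 36 cc 09) = 65 72; tag = H(9a 1a 5c 5c 5c 65 72) = c4db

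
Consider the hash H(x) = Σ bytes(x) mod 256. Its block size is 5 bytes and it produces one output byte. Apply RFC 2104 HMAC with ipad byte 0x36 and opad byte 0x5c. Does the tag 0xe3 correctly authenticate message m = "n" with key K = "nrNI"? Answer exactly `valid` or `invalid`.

Key "nrNI" = 6e 72 4e 49 is 4 bytes ≤ B = 5; zero-pad to 5 bytes: K' = 6e 72 4e 49 00.
K' ⊕ ipad = 58 44 78 7f 36; K' ⊕ opad = 32 2e 12 15 5c.
Inner hash: sum = 88+68+120+127+54+110 = 567; mod 256 = 55 → 37.
Outer hash (recomputed tag): sum = 50+46+18+21+92+55 = 282; mod 256 = 26 → 1a.
Recomputed tag = 1a; claimed = e3 → mismatch.

invalid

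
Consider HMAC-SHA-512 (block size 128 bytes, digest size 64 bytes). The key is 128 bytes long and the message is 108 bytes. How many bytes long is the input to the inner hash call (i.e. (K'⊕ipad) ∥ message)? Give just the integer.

236

Key is 128 ≤ 128 bytes, zero-padded: |K'| = 128.
Inner input = (K'⊕ipad) ∥ m → 128 + 108 = 236 bytes.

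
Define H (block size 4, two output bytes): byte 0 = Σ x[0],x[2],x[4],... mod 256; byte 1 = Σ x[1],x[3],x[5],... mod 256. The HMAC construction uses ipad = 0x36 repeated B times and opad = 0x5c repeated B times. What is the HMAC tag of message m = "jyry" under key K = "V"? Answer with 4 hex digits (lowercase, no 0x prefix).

Key "V" = 56 is 1 byte ≤ B = 4; zero-pad to 4 bytes: K' = 56 00 00 00.
K' ⊕ ipad = 60 36 36 36.  K' ⊕ opad = 0a 5c 5c 5c.
Inner input = (K'⊕ipad) ∥ m = 60 36 36 36 ∥ 6a 79 72 79.
Inner hash: even-index sum = 370 mod 256 = 114; odd-index sum = 350 mod 256 = 94 → 72 5e.
Outer input = (K'⊕opad) ∥ inner = 0a 5c 5c 5c ∥ 72 5e.
Outer hash (tag): even-index sum = 216 mod 256 = 216; odd-index sum = 278 mod 256 = 22 → d8 16.

d816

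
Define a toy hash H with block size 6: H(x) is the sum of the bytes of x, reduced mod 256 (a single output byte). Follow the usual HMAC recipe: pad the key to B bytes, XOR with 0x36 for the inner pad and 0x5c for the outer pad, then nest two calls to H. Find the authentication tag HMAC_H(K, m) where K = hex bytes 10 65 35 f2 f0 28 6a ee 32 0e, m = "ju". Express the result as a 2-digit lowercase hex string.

43

Key hex bytes 10 65 35 f2 f0 28 6a ee 32 0e is 10 bytes > B = 6, so hash it first: H(key) = 4c, then zero-pad to 6 bytes: K' = 4c 00 00 00 00 00.
K' ⊕ ipad = 7a 36 36 36 36 36.  K' ⊕ opad = 10 5c 5c 5c 5c 5c.
Inner input = (K'⊕ipad) ∥ m = 7a 36 36 36 36 36 ∥ 6a 75.
Inner hash: sum = 122+54+54+54+54+54+106+117 = 615; mod 256 = 103 → 67.
Outer input = (K'⊕opad) ∥ inner = 10 5c 5c 5c 5c 5c ∥ 67.
Outer hash (tag): sum = 16+92+92+92+92+92+103 = 579; mod 256 = 67 → 43.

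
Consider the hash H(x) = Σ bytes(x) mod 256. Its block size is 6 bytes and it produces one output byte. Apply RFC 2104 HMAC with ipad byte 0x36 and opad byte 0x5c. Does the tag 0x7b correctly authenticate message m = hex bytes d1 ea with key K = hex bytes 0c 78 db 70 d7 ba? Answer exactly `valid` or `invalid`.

Key hex bytes 0c 78 db 70 d7 ba is exactly B = 6 bytes: K' = 0c 78 db 70 d7 ba.
K' ⊕ ipad = 3a 4e ed 46 e1 8c; K' ⊕ opad = 50 24 87 2c 8b e6.
Inner hash: sum = 58+78+237+70+225+140+209+234 = 1251; mod 256 = 227 → e3.
Outer hash (recomputed tag): sum = 80+36+135+44+139+230+227 = 891; mod 256 = 123 → 7b.
Recomputed tag = 7b; claimed = 7b → match.

valid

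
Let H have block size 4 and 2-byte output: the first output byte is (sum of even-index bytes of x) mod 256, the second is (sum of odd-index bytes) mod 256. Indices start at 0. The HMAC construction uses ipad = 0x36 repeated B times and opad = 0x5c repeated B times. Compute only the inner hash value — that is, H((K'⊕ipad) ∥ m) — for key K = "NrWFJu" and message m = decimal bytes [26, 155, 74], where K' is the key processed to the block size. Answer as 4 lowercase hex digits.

Key "NrWFJu" = 4e 72 57 46 4a 75 is 6 bytes > B = 4, so hash it first: H(key) = ef 2d, then zero-pad to 4 bytes: K' = ef 2d 00 00.
K' ⊕ ipad = d9 1b 36 36.
Inner input = d9 1b 36 36 ∥ 1a 9b 4a.
Inner hash: even-index sum = 371 mod 256 = 115; odd-index sum = 236 mod 256 = 236 → 73 ec.

73ec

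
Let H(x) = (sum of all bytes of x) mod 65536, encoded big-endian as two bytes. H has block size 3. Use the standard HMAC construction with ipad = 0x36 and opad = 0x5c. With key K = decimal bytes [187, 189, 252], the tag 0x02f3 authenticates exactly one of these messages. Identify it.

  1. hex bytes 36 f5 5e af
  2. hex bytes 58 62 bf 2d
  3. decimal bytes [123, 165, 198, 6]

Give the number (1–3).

Key decimal bytes [187, 189, 252] = bb bd fc is exactly B = 3 bytes: K' = bb bd fc.
K' ⊕ ipad = 8d 8b ca; K' ⊕ opad = e7 e1 a0.
m1: inner = H(8d 8b ca 36 f5 5e af) = 04 1a; tag = H(e7 e1 a0 04 1a) = 0286
m2: inner = H(8d 8b ca 58 62 bf 2d) = 03 88; tag = H(e7 e1 a0 03 88) = 02f3 ← matches
m3: inner = H(8d 8b ca 7b a5 c6 06) = 03 ce; tag = H(e7 e1 a0 03 ce) = 0339

2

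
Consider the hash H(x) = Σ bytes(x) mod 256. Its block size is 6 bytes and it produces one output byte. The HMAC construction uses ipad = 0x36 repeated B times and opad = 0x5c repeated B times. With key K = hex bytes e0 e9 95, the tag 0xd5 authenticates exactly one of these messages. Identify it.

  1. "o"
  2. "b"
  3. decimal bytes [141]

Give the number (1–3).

3

Key hex bytes e0 e9 95 is 3 bytes ≤ B = 6; zero-pad to 6 bytes: K' = e0 e9 95 00 00 00.
K' ⊕ ipad = d6 df a3 36 36 36; K' ⊕ opad = bc b5 c9 5c 5c 5c.
m1: inner = H(d6 df a3 36 36 36 6f) = 69; tag = H(bc b5 c9 5c 5c 5c 69) = b7
m2: inner = H(d6 df a3 36 36 36 62) = 5c; tag = H(bc b5 c9 5c 5c 5c 5c) = aa
m3: inner = H(d6 df a3 36 36 36 8d) = 87; tag = H(bc b5 c9 5c 5c 5c 87) = d5 ← matches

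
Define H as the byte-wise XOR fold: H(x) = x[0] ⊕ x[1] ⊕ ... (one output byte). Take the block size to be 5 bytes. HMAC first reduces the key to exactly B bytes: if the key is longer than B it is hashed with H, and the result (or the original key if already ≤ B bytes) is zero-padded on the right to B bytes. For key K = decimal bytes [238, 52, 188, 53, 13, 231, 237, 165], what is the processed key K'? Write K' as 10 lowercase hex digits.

f100000000

|K| = 8 > B = 5, so first hash the key.
H(K): XOR ee⊕34⊕bc⊕35⊕0d⊕e7⊕ed⊕a5 = f1.
Zero-pad H(K) = f1 to 5 bytes: K' = f1 00 00 00 00.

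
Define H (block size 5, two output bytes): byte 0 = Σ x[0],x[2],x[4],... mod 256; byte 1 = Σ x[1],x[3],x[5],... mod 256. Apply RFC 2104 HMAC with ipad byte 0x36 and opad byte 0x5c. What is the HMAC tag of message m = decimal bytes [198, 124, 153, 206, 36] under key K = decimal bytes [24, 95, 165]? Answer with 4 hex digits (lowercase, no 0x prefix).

bba0

Key decimal bytes [24, 95, 165] = 18 5f a5 is 3 bytes ≤ B = 5; zero-pad to 5 bytes: K' = 18 5f a5 00 00.
K' ⊕ ipad = 2e 69 93 36 36.  K' ⊕ opad = 44 03 f9 5c 5c.
Inner input = (K'⊕ipad) ∥ m = 2e 69 93 36 36 ∥ c6 7c 99 ce 24.
Inner hash: even-index sum = 577 mod 256 = 65; odd-index sum = 546 mod 256 = 34 → 41 22.
Outer input = (K'⊕opad) ∥ inner = 44 03 f9 5c 5c ∥ 41 22.
Outer hash (tag): even-index sum = 443 mod 256 = 187; odd-index sum = 160 mod 256 = 160 → bb a0.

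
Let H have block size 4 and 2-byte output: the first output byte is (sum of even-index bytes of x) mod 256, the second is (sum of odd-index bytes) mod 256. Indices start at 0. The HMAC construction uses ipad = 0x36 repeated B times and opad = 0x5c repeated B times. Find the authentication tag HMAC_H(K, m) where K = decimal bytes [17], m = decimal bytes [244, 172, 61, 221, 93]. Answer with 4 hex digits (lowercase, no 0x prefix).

94ad

Key decimal bytes [17] = 11 is 1 byte ≤ B = 4; zero-pad to 4 bytes: K' = 11 00 00 00.
K' ⊕ ipad = 27 36 36 36.  K' ⊕ opad = 4d 5c 5c 5c.
Inner input = (K'⊕ipad) ∥ m = 27 36 36 36 ∥ f4 ac 3d dd 5d.
Inner hash: even-index sum = 491 mod 256 = 235; odd-index sum = 501 mod 256 = 245 → eb f5.
Outer input = (K'⊕opad) ∥ inner = 4d 5c 5c 5c ∥ eb f5.
Outer hash (tag): even-index sum = 404 mod 256 = 148; odd-index sum = 429 mod 256 = 173 → 94 ad.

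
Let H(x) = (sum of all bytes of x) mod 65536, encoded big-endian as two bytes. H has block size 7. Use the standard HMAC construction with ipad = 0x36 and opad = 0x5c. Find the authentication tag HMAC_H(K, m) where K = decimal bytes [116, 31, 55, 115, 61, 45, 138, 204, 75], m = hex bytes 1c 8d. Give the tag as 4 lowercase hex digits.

02ab

Key decimal bytes [116, 31, 55, 115, 61, 45, 138, 204, 75] = 74 1f 37 73 3d 2d 8a cc 4b is 9 bytes > B = 7, so hash it first: H(key) = 03 48, then zero-pad to 7 bytes: K' = 03 48 00 00 00 00 00.
K' ⊕ ipad = 35 7e 36 36 36 36 36.  K' ⊕ opad = 5f 14 5c 5c 5c 5c 5c.
Inner input = (K'⊕ipad) ∥ m = 35 7e 36 36 36 36 36 ∥ 1c 8d.
Inner hash: sum = 53+126+54+54+54+54+54+28+141 = 618 → 02 6a.
Outer input = (K'⊕opad) ∥ inner = 5f 14 5c 5c 5c 5c 5c ∥ 02 6a.
Outer hash (tag): sum = 95+20+92+92+92+92+92+2+106 = 683 → 02 ab.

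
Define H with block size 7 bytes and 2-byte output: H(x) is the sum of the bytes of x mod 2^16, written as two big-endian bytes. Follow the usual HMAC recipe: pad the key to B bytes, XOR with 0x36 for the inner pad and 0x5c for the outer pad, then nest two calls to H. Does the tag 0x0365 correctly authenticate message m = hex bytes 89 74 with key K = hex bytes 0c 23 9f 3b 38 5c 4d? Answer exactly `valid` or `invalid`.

valid

Key hex bytes 0c 23 9f 3b 38 5c 4d is exactly B = 7 bytes: K' = 0c 23 9f 3b 38 5c 4d.
K' ⊕ ipad = 3a 15 a9 0d 0e 6a 7b; K' ⊕ opad = 50 7f c3 67 64 00 11.
Inner hash: sum = 58+21+169+13+14+106+123+137+116 = 757 → 02 f5.
Outer hash (recomputed tag): sum = 80+127+195+103+100+0+17+2+245 = 869 → 03 65.
Recomputed tag = 0365; claimed = 0365 → match.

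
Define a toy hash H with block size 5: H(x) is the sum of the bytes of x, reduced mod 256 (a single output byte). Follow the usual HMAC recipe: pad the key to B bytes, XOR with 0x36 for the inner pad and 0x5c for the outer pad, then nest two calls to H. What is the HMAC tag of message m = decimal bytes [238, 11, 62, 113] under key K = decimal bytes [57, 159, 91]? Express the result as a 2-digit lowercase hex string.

20

Key decimal bytes [57, 159, 91] = 39 9f 5b is 3 bytes ≤ B = 5; zero-pad to 5 bytes: K' = 39 9f 5b 00 00.
K' ⊕ ipad = 0f a9 6d 36 36.  K' ⊕ opad = 65 c3 07 5c 5c.
Inner input = (K'⊕ipad) ∥ m = 0f a9 6d 36 36 ∥ ee 0b 3e 71.
Inner hash: sum = 15+169+109+54+54+238+11+62+113 = 825; mod 256 = 57 → 39.
Outer input = (K'⊕opad) ∥ inner = 65 c3 07 5c 5c ∥ 39.
Outer hash (tag): sum = 101+195+7+92+92+57 = 544; mod 256 = 32 → 20.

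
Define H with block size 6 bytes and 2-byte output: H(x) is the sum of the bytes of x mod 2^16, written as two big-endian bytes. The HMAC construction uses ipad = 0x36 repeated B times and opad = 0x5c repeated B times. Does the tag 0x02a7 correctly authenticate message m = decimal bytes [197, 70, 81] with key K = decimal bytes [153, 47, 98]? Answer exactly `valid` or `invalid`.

Key decimal bytes [153, 47, 98] = 99 2f 62 is 3 bytes ≤ B = 6; zero-pad to 6 bytes: K' = 99 2f 62 00 00 00.
K' ⊕ ipad = af 19 54 36 36 36; K' ⊕ opad = c5 73 3e 5c 5c 5c.
Inner hash: sum = 175+25+84+54+54+54+197+70+81 = 794 → 03 1a.
Outer hash (recomputed tag): sum = 197+115+62+92+92+92+3+26 = 679 → 02 a7.
Recomputed tag = 02a7; claimed = 02a7 → match.

valid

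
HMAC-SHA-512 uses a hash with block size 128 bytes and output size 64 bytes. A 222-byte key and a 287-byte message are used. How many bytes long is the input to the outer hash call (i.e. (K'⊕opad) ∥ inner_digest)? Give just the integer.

Key is 222 > 128 bytes, so it is hashed to 64 bytes then zero-padded to 128: |K'| = 128.
Outer input = (K'⊕opad) ∥ H(inner) → 128 + 64 = 192 bytes.

192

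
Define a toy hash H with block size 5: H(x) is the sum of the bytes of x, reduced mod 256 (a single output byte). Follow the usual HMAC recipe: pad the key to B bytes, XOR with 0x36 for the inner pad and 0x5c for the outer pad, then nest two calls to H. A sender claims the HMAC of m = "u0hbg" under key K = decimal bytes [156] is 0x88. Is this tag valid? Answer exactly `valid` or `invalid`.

Key decimal bytes [156] = 9c is 1 byte ≤ B = 5; zero-pad to 5 bytes: K' = 9c 00 00 00 00.
K' ⊕ ipad = aa 36 36 36 36; K' ⊕ opad = c0 5c 5c 5c 5c.
Inner hash: sum = 170+54+54+54+54+117+48+104+98+103 = 856; mod 256 = 88 → 58.
Outer hash (recomputed tag): sum = 192+92+92+92+92+88 = 648; mod 256 = 136 → 88.
Recomputed tag = 88; claimed = 88 → match.

valid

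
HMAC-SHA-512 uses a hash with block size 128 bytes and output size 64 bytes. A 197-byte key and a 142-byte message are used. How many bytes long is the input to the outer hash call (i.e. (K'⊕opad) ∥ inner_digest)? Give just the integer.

Key is 197 > 128 bytes, so it is hashed to 64 bytes then zero-padded to 128: |K'| = 128.
Outer input = (K'⊕opad) ∥ H(inner) → 128 + 64 = 192 bytes.

192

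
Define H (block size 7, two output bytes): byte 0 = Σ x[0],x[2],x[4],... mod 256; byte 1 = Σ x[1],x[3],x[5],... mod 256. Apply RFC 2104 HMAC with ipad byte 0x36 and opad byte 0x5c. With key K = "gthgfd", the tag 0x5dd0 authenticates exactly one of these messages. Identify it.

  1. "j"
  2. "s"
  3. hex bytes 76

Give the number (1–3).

Key "gthgfd" = 67 74 68 67 66 64 is 6 bytes ≤ B = 7; zero-pad to 7 bytes: K' = 67 74 68 67 66 64 00.
K' ⊕ ipad = 51 42 5e 51 50 52 36; K' ⊕ opad = 3b 28 34 3b 3a 38 5c.
m1: inner = H(51 42 5e 51 50 52 36 6a) = 35 4f; tag = H(3b 28 34 3b 3a 38 5c 35 4f) = 54d0
m2: inner = H(51 42 5e 51 50 52 36 73) = 35 58; tag = H(3b 28 34 3b 3a 38 5c 35 58) = 5dd0 ← matches
m3: inner = H(51 42 5e 51 50 52 36 76) = 35 5b; tag = H(3b 28 34 3b 3a 38 5c 35 5b) = 60d0

2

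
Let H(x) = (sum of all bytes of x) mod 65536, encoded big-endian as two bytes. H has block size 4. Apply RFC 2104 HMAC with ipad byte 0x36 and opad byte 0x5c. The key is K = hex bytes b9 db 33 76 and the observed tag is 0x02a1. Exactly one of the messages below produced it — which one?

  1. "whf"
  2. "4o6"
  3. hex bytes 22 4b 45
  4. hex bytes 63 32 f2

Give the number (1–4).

Key hex bytes b9 db 33 76 is exactly B = 4 bytes: K' = b9 db 33 76.
K' ⊕ ipad = 8f ed 05 40; K' ⊕ opad = e5 87 6f 2a.
m1: inner = H(8f ed 05 40 77 68 66) = 03 06; tag = H(e5 87 6f 2a 03 06) = 020e
m2: inner = H(8f ed 05 40 34 6f 36) = 02 9a; tag = H(e5 87 6f 2a 02 9a) = 02a1 ← matches
m3: inner = H(8f ed 05 40 22 4b 45) = 02 73; tag = H(e5 87 6f 2a 02 73) = 027a
m4: inner = H(8f ed 05 40 63 32 f2) = 03 48; tag = H(e5 87 6f 2a 03 48) = 0250

2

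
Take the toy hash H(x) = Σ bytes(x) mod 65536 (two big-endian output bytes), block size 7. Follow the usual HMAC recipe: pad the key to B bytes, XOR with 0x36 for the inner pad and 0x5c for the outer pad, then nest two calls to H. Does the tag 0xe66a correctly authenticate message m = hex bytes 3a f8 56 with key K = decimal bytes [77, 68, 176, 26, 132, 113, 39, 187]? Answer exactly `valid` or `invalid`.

Key decimal bytes [77, 68, 176, 26, 132, 113, 39, 187] = 4d 44 b0 1a 84 71 27 bb is 8 bytes > B = 7, so hash it first: H(key) = 03 32, then zero-pad to 7 bytes: K' = 03 32 00 00 00 00 00.
K' ⊕ ipad = 35 04 36 36 36 36 36; K' ⊕ opad = 5f 6e 5c 5c 5c 5c 5c.
Inner hash: sum = 53+4+54+54+54+54+54+58+248+86 = 719 → 02 cf.
Outer hash (recomputed tag): sum = 95+110+92+92+92+92+92+2+207 = 874 → 03 6a.
Recomputed tag = 036a; claimed = e66a → mismatch.

invalid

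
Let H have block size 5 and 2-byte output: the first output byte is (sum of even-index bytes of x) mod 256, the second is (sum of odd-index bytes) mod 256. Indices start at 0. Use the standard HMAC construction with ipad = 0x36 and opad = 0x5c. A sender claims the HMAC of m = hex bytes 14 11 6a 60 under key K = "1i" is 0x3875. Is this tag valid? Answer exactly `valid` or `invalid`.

valid

Key "1i" = 31 69 is 2 bytes ≤ B = 5; zero-pad to 5 bytes: K' = 31 69 00 00 00.
K' ⊕ ipad = 07 5f 36 36 36; K' ⊕ opad = 6d 35 5c 5c 5c.
Inner hash: even-index sum = 228 mod 256 = 228; odd-index sum = 275 mod 256 = 19 → e4 13.
Outer hash (recomputed tag): even-index sum = 312 mod 256 = 56; odd-index sum = 373 mod 256 = 117 → 38 75.
Recomputed tag = 3875; claimed = 3875 → match.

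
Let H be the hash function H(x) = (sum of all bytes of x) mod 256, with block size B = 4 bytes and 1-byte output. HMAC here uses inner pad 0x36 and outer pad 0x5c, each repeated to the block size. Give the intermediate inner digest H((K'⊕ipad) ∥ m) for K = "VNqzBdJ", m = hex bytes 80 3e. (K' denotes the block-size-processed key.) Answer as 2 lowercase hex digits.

Key "VNqzBdJ" = 56 4e 71 7a 42 64 4a is 7 bytes > B = 4, so hash it first: H(key) = 7f, then zero-pad to 4 bytes: K' = 7f 00 00 00.
K' ⊕ ipad = 49 36 36 36.
Inner input = 49 36 36 36 ∥ 80 3e.
Inner hash: sum = 73+54+54+54+128+62 = 425; mod 256 = 169 → a9.

a9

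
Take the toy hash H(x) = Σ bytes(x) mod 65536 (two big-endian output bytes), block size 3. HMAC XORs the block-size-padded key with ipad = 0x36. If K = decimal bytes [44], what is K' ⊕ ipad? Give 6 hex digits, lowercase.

Key decimal bytes [44] = 2c is 1 byte ≤ B = 3; zero-pad to 3 bytes: K' = 2c 00 00.
XOR each byte with 0x36: 2c⊕36=1a, 00⊕36=36, 00⊕36=36.

1a3636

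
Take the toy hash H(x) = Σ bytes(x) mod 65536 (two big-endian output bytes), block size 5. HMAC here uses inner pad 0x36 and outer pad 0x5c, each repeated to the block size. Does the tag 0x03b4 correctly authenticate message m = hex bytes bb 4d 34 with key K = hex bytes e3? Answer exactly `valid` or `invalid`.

Key hex bytes e3 is 1 byte ≤ B = 5; zero-pad to 5 bytes: K' = e3 00 00 00 00.
K' ⊕ ipad = d5 36 36 36 36; K' ⊕ opad = bf 5c 5c 5c 5c.
Inner hash: sum = 213+54+54+54+54+187+77+52 = 745 → 02 e9.
Outer hash (recomputed tag): sum = 191+92+92+92+92+2+233 = 794 → 03 1a.
Recomputed tag = 031a; claimed = 03b4 → mismatch.

invalid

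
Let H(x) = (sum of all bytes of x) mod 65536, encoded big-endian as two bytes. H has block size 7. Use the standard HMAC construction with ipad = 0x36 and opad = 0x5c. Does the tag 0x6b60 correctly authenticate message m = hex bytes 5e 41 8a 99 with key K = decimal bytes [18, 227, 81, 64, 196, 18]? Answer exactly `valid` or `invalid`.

Key decimal bytes [18, 227, 81, 64, 196, 18] = 12 e3 51 40 c4 12 is 6 bytes ≤ B = 7; zero-pad to 7 bytes: K' = 12 e3 51 40 c4 12 00.
K' ⊕ ipad = 24 d5 67 76 f2 24 36; K' ⊕ opad = 4e bf 0d 1c 98 4e 5c.
Inner hash: sum = 36+213+103+118+242+36+54+94+65+138+153 = 1252 → 04 e4.
Outer hash (recomputed tag): sum = 78+191+13+28+152+78+92+4+228 = 864 → 03 60.
Recomputed tag = 0360; claimed = 6b60 → mismatch.

invalid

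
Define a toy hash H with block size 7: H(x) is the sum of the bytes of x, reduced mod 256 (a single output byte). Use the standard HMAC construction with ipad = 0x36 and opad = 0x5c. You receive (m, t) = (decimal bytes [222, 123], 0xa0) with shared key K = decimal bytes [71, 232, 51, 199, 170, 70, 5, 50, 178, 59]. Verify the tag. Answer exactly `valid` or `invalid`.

Key decimal bytes [71, 232, 51, 199, 170, 70, 5, 50, 178, 59] = 47 e8 33 c7 aa 46 05 32 b2 3b is 10 bytes > B = 7, so hash it first: H(key) = 3d, then zero-pad to 7 bytes: K' = 3d 00 00 00 00 00 00.
K' ⊕ ipad = 0b 36 36 36 36 36 36; K' ⊕ opad = 61 5c 5c 5c 5c 5c 5c.
Inner hash: sum = 11+54+54+54+54+54+54+222+123 = 680; mod 256 = 168 → a8.
Outer hash (recomputed tag): sum = 97+92+92+92+92+92+92+168 = 817; mod 256 = 49 → 31.
Recomputed tag = 31; claimed = a0 → mismatch.

invalid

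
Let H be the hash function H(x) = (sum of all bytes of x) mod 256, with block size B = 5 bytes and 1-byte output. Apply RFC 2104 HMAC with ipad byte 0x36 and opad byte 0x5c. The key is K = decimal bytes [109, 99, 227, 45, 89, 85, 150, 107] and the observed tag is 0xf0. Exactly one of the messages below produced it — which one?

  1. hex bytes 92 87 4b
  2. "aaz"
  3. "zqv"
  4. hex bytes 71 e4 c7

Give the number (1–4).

Key decimal bytes [109, 99, 227, 45, 89, 85, 150, 107] = 6d 63 e3 2d 59 55 96 6b is 8 bytes > B = 5, so hash it first: H(key) = 8f, then zero-pad to 5 bytes: K' = 8f 00 00 00 00.
K' ⊕ ipad = b9 36 36 36 36; K' ⊕ opad = d3 5c 5c 5c 5c.
m1: inner = H(b9 36 36 36 36 92 87 4b) = f5; tag = H(d3 5c 5c 5c 5c f5) = 38
m2: inner = H(b9 36 36 36 36 61 61 7a) = cd; tag = H(d3 5c 5c 5c 5c cd) = 10
m3: inner = H(b9 36 36 36 36 7a 71 76) = f2; tag = H(d3 5c 5c 5c 5c f2) = 35
m4: inner = H(b9 36 36 36 36 71 e4 c7) = ad; tag = H(d3 5c 5c 5c 5c ad) = f0 ← matches

4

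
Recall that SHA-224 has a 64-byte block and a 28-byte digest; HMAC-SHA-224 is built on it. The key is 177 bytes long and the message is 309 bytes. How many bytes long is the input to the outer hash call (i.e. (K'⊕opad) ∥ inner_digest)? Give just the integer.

Key is 177 > 64 bytes, so it is hashed to 28 bytes then zero-padded to 64: |K'| = 64.
Outer input = (K'⊕opad) ∥ H(inner) → 64 + 28 = 92 bytes.

92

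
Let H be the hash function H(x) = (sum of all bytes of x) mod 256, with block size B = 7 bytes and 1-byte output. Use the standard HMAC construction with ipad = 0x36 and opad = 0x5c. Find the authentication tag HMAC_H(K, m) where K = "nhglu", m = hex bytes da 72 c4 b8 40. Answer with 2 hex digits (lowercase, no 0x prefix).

ca

Key "nhglu" = 6e 68 67 6c 75 is 5 bytes ≤ B = 7; zero-pad to 7 bytes: K' = 6e 68 67 6c 75 00 00.
K' ⊕ ipad = 58 5e 51 5a 43 36 36.  K' ⊕ opad = 32 34 3b 30 29 5c 5c.
Inner input = (K'⊕ipad) ∥ m = 58 5e 51 5a 43 36 36 ∥ da 72 c4 b8 40.
Inner hash: sum = 88+94+81+90+67+54+54+218+114+196+184+64 = 1304; mod 256 = 24 → 18.
Outer input = (K'⊕opad) ∥ inner = 32 34 3b 30 29 5c 5c ∥ 18.
Outer hash (tag): sum = 50+52+59+48+41+92+92+24 = 458; mod 256 = 202 → ca.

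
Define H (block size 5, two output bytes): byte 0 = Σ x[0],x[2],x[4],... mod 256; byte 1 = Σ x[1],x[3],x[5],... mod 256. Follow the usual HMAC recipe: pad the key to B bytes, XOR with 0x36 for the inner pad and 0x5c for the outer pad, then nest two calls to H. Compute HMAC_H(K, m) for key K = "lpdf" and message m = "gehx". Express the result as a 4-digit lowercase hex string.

Key "lpdf" = 6c 70 64 66 is 4 bytes ≤ B = 5; zero-pad to 5 bytes: K' = 6c 70 64 66 00.
K' ⊕ ipad = 5a 46 52 50 36.  K' ⊕ opad = 30 2c 38 3a 5c.
Inner input = (K'⊕ipad) ∥ m = 5a 46 52 50 36 ∥ 67 65 68 78.
Inner hash: even-index sum = 447 mod 256 = 191; odd-index sum = 357 mod 256 = 101 → bf 65.
Outer input = (K'⊕opad) ∥ inner = 30 2c 38 3a 5c ∥ bf 65.
Outer hash (tag): even-index sum = 297 mod 256 = 41; odd-index sum = 293 mod 256 = 37 → 29 25.

2925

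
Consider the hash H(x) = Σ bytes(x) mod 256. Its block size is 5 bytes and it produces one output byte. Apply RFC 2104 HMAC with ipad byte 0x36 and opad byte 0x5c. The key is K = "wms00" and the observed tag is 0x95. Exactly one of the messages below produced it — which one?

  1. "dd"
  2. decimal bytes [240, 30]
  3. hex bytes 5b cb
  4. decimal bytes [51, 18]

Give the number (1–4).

4

Key "wms00" = 77 6d 73 30 30 is exactly B = 5 bytes: K' = 77 6d 73 30 30.
K' ⊕ ipad = 41 5b 45 06 06; K' ⊕ opad = 2b 31 2f 6c 6c.
m1: inner = H(41 5b 45 06 06 64 64) = b5; tag = H(2b 31 2f 6c 6c b5) = 18
m2: inner = H(41 5b 45 06 06 f0 1e) = fb; tag = H(2b 31 2f 6c 6c fb) = 5e
m3: inner = H(41 5b 45 06 06 5b cb) = 13; tag = H(2b 31 2f 6c 6c 13) = 76
m4: inner = H(41 5b 45 06 06 33 12) = 32; tag = H(2b 31 2f 6c 6c 32) = 95 ← matches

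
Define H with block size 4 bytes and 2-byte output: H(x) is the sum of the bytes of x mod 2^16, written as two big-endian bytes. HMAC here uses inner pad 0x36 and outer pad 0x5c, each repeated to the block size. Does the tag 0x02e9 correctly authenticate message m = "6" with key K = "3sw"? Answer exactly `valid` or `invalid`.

Key "3sw" = 33 73 77 is 3 bytes ≤ B = 4; zero-pad to 4 bytes: K' = 33 73 77 00.
K' ⊕ ipad = 05 45 41 36; K' ⊕ opad = 6f 2f 2b 5c.
Inner hash: sum = 5+69+65+54+54 = 247 → 00 f7.
Outer hash (recomputed tag): sum = 111+47+43+92+0+247 = 540 → 02 1c.
Recomputed tag = 021c; claimed = 02e9 → mismatch.

invalid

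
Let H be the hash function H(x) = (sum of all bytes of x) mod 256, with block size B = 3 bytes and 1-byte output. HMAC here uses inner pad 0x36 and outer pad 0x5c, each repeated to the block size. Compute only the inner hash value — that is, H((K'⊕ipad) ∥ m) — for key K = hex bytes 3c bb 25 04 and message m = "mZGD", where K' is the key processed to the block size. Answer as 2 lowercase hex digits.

Key hex bytes 3c bb 25 04 is 4 bytes > B = 3, so hash it first: H(key) = 20, then zero-pad to 3 bytes: K' = 20 00 00.
K' ⊕ ipad = 16 36 36.
Inner input = 16 36 36 ∥ 6d 5a 47 44.
Inner hash: sum = 22+54+54+109+90+71+68 = 468; mod 256 = 212 → d4.

d4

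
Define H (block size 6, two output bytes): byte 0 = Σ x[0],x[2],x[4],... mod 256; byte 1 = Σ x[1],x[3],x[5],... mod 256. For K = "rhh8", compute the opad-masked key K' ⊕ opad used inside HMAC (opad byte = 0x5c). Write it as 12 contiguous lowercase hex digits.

2e3434645c5c

Key "rhh8" = 72 68 68 38 is 4 bytes ≤ B = 6; zero-pad to 6 bytes: K' = 72 68 68 38 00 00.
XOR each byte with 0x5c: 72⊕5c=2e, 68⊕5c=34, 68⊕5c=34, 38⊕5c=64, 00⊕5c=5c, 00⊕5c=5c.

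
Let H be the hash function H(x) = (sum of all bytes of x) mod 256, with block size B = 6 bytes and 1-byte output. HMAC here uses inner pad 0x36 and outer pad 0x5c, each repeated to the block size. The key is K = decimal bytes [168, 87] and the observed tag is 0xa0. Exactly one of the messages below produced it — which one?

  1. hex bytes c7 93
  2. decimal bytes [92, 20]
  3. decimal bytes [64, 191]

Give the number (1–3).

1

Key decimal bytes [168, 87] = a8 57 is 2 bytes ≤ B = 6; zero-pad to 6 bytes: K' = a8 57 00 00 00 00.
K' ⊕ ipad = 9e 61 36 36 36 36; K' ⊕ opad = f4 0b 5c 5c 5c 5c.
m1: inner = H(9e 61 36 36 36 36 c7 93) = 31; tag = H(f4 0b 5c 5c 5c 5c 31) = a0 ← matches
m2: inner = H(9e 61 36 36 36 36 5c 14) = 47; tag = H(f4 0b 5c 5c 5c 5c 47) = b6
m3: inner = H(9e 61 36 36 36 36 40 bf) = d6; tag = H(f4 0b 5c 5c 5c 5c d6) = 45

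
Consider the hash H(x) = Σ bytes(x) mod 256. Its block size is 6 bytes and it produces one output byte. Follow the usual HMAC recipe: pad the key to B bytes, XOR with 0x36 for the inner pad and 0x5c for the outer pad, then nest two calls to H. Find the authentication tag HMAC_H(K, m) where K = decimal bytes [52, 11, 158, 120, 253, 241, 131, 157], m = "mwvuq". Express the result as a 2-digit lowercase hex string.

ae

Key decimal bytes [52, 11, 158, 120, 253, 241, 131, 157] = 34 0b 9e 78 fd f1 83 9d is 8 bytes > B = 6, so hash it first: H(key) = 63, then zero-pad to 6 bytes: K' = 63 00 00 00 00 00.
K' ⊕ ipad = 55 36 36 36 36 36.  K' ⊕ opad = 3f 5c 5c 5c 5c 5c.
Inner input = (K'⊕ipad) ∥ m = 55 36 36 36 36 36 ∥ 6d 77 76 75 71.
Inner hash: sum = 85+54+54+54+54+54+109+119+118+117+113 = 931; mod 256 = 163 → a3.
Outer input = (K'⊕opad) ∥ inner = 3f 5c 5c 5c 5c 5c ∥ a3.
Outer hash (tag): sum = 63+92+92+92+92+92+163 = 686; mod 256 = 174 → ae.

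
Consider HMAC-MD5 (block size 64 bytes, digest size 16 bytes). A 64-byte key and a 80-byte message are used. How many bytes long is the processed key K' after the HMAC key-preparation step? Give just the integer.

64

Key is 64 ≤ 64 bytes, zero-padded: |K'| = 64.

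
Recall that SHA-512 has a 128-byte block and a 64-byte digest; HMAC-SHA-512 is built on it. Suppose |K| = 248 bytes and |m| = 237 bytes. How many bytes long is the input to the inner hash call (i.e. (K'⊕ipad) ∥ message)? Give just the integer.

365

Key is 248 > 128 bytes, so it is hashed to 64 bytes then zero-padded to 128: |K'| = 128.
Inner input = (K'⊕ipad) ∥ m → 128 + 237 = 365 bytes.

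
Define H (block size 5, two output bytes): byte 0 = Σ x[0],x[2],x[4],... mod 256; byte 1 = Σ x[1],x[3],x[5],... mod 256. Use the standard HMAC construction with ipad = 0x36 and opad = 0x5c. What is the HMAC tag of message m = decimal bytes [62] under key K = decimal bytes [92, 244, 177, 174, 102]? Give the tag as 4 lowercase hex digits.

bfdb

Key decimal bytes [92, 244, 177, 174, 102] = 5c f4 b1 ae 66 is exactly B = 5 bytes: K' = 5c f4 b1 ae 66.
K' ⊕ ipad = 6a c2 87 98 50.  K' ⊕ opad = 00 a8 ed f2 3a.
Inner input = (K'⊕ipad) ∥ m = 6a c2 87 98 50 ∥ 3e.
Inner hash: even-index sum = 321 mod 256 = 65; odd-index sum = 408 mod 256 = 152 → 41 98.
Outer input = (K'⊕opad) ∥ inner = 00 a8 ed f2 3a ∥ 41 98.
Outer hash (tag): even-index sum = 447 mod 256 = 191; odd-index sum = 475 mod 256 = 219 → bf db.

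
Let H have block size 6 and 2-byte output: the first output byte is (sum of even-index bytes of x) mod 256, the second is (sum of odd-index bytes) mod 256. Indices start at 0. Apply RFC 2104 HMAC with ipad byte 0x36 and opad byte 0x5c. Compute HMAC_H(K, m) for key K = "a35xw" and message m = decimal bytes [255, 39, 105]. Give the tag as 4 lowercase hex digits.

Key "a35xw" = 61 33 35 78 77 is 5 bytes ≤ B = 6; zero-pad to 6 bytes: K' = 61 33 35 78 77 00.
K' ⊕ ipad = 57 05 03 4e 41 36.  K' ⊕ opad = 3d 6f 69 24 2b 5c.
Inner input = (K'⊕ipad) ∥ m = 57 05 03 4e 41 36 ∥ ff 27 69.
Inner hash: even-index sum = 515 mod 256 = 3; odd-index sum = 176 mod 256 = 176 → 03 b0.
Outer input = (K'⊕opad) ∥ inner = 3d 6f 69 24 2b 5c ∥ 03 b0.
Outer hash (tag): even-index sum = 212 mod 256 = 212; odd-index sum = 415 mod 256 = 159 → d4 9f.

d49f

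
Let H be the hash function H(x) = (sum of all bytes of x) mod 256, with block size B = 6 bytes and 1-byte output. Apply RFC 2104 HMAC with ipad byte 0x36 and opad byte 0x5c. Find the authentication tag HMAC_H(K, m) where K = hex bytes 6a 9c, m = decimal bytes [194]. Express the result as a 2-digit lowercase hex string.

Key hex bytes 6a 9c is 2 bytes ≤ B = 6; zero-pad to 6 bytes: K' = 6a 9c 00 00 00 00.
K' ⊕ ipad = 5c aa 36 36 36 36.  K' ⊕ opad = 36 c0 5c 5c 5c 5c.
Inner input = (K'⊕ipad) ∥ m = 5c aa 36 36 36 36 ∥ c2.
Inner hash: sum = 92+170+54+54+54+54+194 = 672; mod 256 = 160 → a0.
Outer input = (K'⊕opad) ∥ inner = 36 c0 5c 5c 5c 5c ∥ a0.
Outer hash (tag): sum = 54+192+92+92+92+92+160 = 774; mod 256 = 6 → 06.

06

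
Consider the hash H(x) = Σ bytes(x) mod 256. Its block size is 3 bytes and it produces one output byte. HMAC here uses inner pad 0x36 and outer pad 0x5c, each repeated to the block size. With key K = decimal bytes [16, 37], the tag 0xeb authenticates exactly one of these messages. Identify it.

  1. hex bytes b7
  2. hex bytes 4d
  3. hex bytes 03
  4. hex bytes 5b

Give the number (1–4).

4

Key decimal bytes [16, 37] = 10 25 is 2 bytes ≤ B = 3; zero-pad to 3 bytes: K' = 10 25 00.
K' ⊕ ipad = 26 13 36; K' ⊕ opad = 4c 79 5c.
m1: inner = H(26 13 36 b7) = 26; tag = H(4c 79 5c 26) = 47
m2: inner = H(26 13 36 4d) = bc; tag = H(4c 79 5c bc) = dd
m3: inner = H(26 13 36 03) = 72; tag = H(4c 79 5c 72) = 93
m4: inner = H(26 13 36 5b) = ca; tag = H(4c 79 5c ca) = eb ← matches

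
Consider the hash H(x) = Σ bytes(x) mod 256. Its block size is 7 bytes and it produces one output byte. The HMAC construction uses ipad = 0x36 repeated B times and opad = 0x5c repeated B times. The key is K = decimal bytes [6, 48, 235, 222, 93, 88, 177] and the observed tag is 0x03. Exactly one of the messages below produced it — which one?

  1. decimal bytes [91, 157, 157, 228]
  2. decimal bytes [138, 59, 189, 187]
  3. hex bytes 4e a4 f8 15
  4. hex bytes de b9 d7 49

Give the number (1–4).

Key decimal bytes [6, 48, 235, 222, 93, 88, 177] = 06 30 eb de 5d 58 b1 is exactly B = 7 bytes: K' = 06 30 eb de 5d 58 b1.
K' ⊕ ipad = 30 06 dd e8 6b 6e 87; K' ⊕ opad = 5a 6c b7 82 01 04 ed.
m1: inner = H(30 06 dd e8 6b 6e 87 5b 9d 9d e4) = d4; tag = H(5a 6c b7 82 01 04 ed d4) = c5
m2: inner = H(30 06 dd e8 6b 6e 87 8a 3b bd bb) = 98; tag = H(5a 6c b7 82 01 04 ed 98) = 89
m3: inner = H(30 06 dd e8 6b 6e 87 4e a4 f8 15) = 5a; tag = H(5a 6c b7 82 01 04 ed 5a) = 4b
m4: inner = H(30 06 dd e8 6b 6e 87 de b9 d7 49) = 12; tag = H(5a 6c b7 82 01 04 ed 12) = 03 ← matches

4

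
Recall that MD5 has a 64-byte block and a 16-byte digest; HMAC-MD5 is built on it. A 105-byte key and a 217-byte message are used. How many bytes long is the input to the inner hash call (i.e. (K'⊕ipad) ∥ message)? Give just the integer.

281

Key is 105 > 64 bytes, so it is hashed to 16 bytes then zero-padded to 64: |K'| = 64.
Inner input = (K'⊕ipad) ∥ m → 64 + 217 = 281 bytes.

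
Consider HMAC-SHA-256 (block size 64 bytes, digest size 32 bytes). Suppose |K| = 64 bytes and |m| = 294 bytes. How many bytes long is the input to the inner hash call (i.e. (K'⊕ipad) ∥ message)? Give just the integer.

Key is 64 ≤ 64 bytes, zero-padded: |K'| = 64.
Inner input = (K'⊕ipad) ∥ m → 64 + 294 = 358 bytes.

358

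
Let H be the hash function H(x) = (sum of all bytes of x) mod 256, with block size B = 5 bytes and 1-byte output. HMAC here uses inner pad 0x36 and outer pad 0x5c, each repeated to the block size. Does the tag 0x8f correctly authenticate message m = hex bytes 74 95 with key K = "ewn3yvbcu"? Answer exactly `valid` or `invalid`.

invalid

Key "ewn3yvbcu" = 65 77 6e 33 79 76 62 63 75 is 9 bytes > B = 5, so hash it first: H(key) = a6, then zero-pad to 5 bytes: K' = a6 00 00 00 00.
K' ⊕ ipad = 90 36 36 36 36; K' ⊕ opad = fa 5c 5c 5c 5c.
Inner hash: sum = 144+54+54+54+54+116+149 = 625; mod 256 = 113 → 71.
Outer hash (recomputed tag): sum = 250+92+92+92+92+113 = 731; mod 256 = 219 → db.
Recomputed tag = db; claimed = 8f → mismatch.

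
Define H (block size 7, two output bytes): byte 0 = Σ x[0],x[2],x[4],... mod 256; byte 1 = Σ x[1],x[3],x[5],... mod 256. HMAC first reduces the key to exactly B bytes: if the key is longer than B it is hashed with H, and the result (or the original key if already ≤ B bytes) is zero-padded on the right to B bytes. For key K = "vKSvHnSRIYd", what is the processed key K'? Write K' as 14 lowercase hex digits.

|K| = 11 > B = 7, so first hash the key.
H(K): even-index sum = 529 mod 256 = 17; odd-index sum = 474 mod 256 = 218 → 11 da.
Zero-pad H(K) = 11 da to 7 bytes: K' = 11 da 00 00 00 00 00.

11da0000000000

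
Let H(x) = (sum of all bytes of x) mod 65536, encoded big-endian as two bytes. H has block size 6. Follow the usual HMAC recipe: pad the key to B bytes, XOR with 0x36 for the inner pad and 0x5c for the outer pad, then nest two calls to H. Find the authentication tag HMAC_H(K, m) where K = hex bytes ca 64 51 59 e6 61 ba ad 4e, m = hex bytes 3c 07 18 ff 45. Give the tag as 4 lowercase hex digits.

02de

Key hex bytes ca 64 51 59 e6 61 ba ad 4e is 9 bytes > B = 6, so hash it first: H(key) = 04 d4, then zero-pad to 6 bytes: K' = 04 d4 00 00 00 00.
K' ⊕ ipad = 32 e2 36 36 36 36.  K' ⊕ opad = 58 88 5c 5c 5c 5c.
Inner input = (K'⊕ipad) ∥ m = 32 e2 36 36 36 36 ∥ 3c 07 18 ff 45.
Inner hash: sum = 50+226+54+54+54+54+60+7+24+255+69 = 907 → 03 8b.
Outer input = (K'⊕opad) ∥ inner = 58 88 5c 5c 5c 5c ∥ 03 8b.
Outer hash (tag): sum = 88+136+92+92+92+92+3+139 = 734 → 02 de.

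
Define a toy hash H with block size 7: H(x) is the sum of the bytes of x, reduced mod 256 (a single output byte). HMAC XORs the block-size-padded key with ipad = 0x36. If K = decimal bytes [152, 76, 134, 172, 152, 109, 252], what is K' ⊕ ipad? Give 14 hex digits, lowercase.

ae7ab09aae5bca

Key decimal bytes [152, 76, 134, 172, 152, 109, 252] = 98 4c 86 ac 98 6d fc is exactly B = 7 bytes: K' = 98 4c 86 ac 98 6d fc.
XOR each byte with 0x36: 98⊕36=ae, 4c⊕36=7a, 86⊕36=b0, ac⊕36=9a, 98⊕36=ae, 6d⊕36=5b, fc⊕36=ca.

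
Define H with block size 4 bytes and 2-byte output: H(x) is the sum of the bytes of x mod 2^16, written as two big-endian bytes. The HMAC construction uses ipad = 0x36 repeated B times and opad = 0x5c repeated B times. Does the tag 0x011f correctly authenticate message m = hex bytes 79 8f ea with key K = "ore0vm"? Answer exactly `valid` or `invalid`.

valid

Key "ore0vm" = 6f 72 65 30 76 6d is 6 bytes > B = 4, so hash it first: H(key) = 02 59, then zero-pad to 4 bytes: K' = 02 59 00 00.
K' ⊕ ipad = 34 6f 36 36; K' ⊕ opad = 5e 05 5c 5c.
Inner hash: sum = 52+111+54+54+121+143+234 = 769 → 03 01.
Outer hash (recomputed tag): sum = 94+5+92+92+3+1 = 287 → 01 1f.
Recomputed tag = 011f; claimed = 011f → match.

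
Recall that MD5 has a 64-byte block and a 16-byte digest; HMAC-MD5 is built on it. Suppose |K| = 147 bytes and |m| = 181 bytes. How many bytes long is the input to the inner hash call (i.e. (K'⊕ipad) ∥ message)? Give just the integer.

245

Key is 147 > 64 bytes, so it is hashed to 16 bytes then zero-padded to 64: |K'| = 64.
Inner input = (K'⊕ipad) ∥ m → 64 + 181 = 245 bytes.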